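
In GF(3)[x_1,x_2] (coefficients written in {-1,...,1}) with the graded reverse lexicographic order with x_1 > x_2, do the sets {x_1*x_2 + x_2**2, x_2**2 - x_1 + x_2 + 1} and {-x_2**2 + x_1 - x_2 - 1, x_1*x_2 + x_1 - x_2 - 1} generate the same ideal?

Yes, the ideals are equal.

For a fixed monomial order, each ideal has a unique reduced Gröbner basis; comparing bases decides equality.
Buchberger on the first generating set:
f_1 = x_1*x_2 + x_2**2, LT = x_1*x_2.
f_2 = x_2**2 - x_1 + x_2 + 1, LT = x_2**2.

S(f_1,f_2): lcm = x_1*x_2**2. S = x_2**3 + x_1**2 - x_1*x_2 - x_1.
  reduce S modulo (f_1, f_2):
  remainder x_1**2 + x_1 + 1 ≠ 0; add g_3 = x_1**2 + x_1 + 1 to the basis.

The other S-polynomials (S(f_1,g_3), S(f_2,g_3)) all reduce to 0 modulo the current basis, so we have a Gröbner basis.
Inter-reduce: drop elements whose leading term is divisible by another's, tail-reduce, and make monic.
Reduced Gröbner basis: {x_1**2 + x_1 + 1, x_1*x_2 + x_1 - x_2 - 1, x_2**2 - x_1 + x_2 + 1}.

Buchberger on the second generating set:
h_1 = -x_2**2 + x_1 - x_2 - 1, LT = x_2**2.
h_2 = x_1*x_2 + x_1 - x_2 - 1, LT = x_1*x_2.

S(h_1,h_2): lcm = x_1*x_2**2. S = -x_1**2 + x_2**2 + x_1 + x_2.
  reduce S modulo (h_1, h_2):
  remainder -x_1**2 - x_1 - 1 ≠ 0; add k_3 = -x_1**2 - x_1 - 1 to the basis.

The other S-polynomials (S(h_1,k_3), S(h_2,k_3)) all reduce to 0 modulo the current basis, so we have a Gröbner basis.
Inter-reduce: drop elements whose leading term is divisible by another's, tail-reduce, and make monic.
Reduced Gröbner basis: {x_1**2 + x_1 + 1, x_1*x_2 + x_1 - x_2 - 1, x_2**2 - x_1 + x_2 + 1}.

Same reduced basis, so the two generating sets span the same ideal.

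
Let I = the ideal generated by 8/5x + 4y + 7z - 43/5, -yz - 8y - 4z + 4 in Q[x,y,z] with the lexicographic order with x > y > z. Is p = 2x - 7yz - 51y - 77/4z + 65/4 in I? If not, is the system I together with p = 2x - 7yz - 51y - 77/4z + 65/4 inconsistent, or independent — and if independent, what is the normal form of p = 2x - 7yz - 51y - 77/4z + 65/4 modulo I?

First compute the reduced Gröbner basis of I by Buchberger's algorithm.
f_1 = 8/5x + 4y + 7z - 43/5, LT = x.
f_2 = -yz - 8y - 4z + 4, LT = yz.

The S-polynomials (S(f_1,f_2)) all reduce to 0 modulo the current basis, so we have a Gröbner basis.
Inter-reduce: drop elements whose leading term is divisible by another's, tail-reduce, and make monic.
Reduced Gröbner basis: {x + 5/2y + 35/8z - 43/8, yz + 8y + 4z - 4}.
Label its elements g_1 = x + 5/2y + 35/8z - 43/8, g_2 = yz + 8y + 4z - 4.

Reduce p = 2x - 7yz - 51y - 77/4z + 65/4 modulo G:
  leading term x: subtract (2)·g_1 from 2x - 7yz - 51y - 77/4z + 65/4 → -7yz - 56y - 28z + 27
  leading term yz: subtract (-7)·g_2 from -7yz - 56y - 28z + 27 → -1
  leading term 1: no divisor's leading term divides it; move -1 to the remainder.
  normal form = -1.
The normal form is nonzero, so p ∉ I. Since p minus its normal form lies in I, I + (p) = I + (r) where r = -1; decide whether this ideal is the whole ring.
Here r = -1 is a nonzero constant, hence a unit: 1 ∈ I + (p), the Gröbner basis of I + (p) is {1}, and the enlarged system has no common solution — adjoining p is inconsistent.

Adjoining 2x - 7yz - 51y - 77/4z + 65/4 makes the ideal the whole ring: the system is inconsistent.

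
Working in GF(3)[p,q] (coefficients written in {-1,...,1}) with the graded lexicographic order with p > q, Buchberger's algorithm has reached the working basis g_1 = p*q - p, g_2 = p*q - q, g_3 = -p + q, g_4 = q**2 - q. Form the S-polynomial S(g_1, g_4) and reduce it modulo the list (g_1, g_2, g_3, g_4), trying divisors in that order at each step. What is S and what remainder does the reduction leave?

S(g_1, g_4) = 0; remainder on division = 0.

lcm(LM(g_1), LM(g_4)) = p*q**2.
S = (lcm/LT(g_1))·g_1 − (lcm/LT(g_4))·g_4 = 0.
Reduce S modulo (g_1, g_2, g_3, g_4) in that order:
The remainder is 0, so this S-polynomial contributes no new basis element.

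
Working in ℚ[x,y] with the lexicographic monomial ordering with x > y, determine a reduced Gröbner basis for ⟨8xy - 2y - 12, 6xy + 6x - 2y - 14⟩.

G = {x - 1/12y - ⅚, y² + 7y - 18}

f_1 = 8xy - 2y - 12, LT = xy.
f_2 = 6xy + 6x - 2y - 14, LT = xy.

S(f_1,f_2): lcm = xy. S = -x + 1/12y + ⅚.
  leading term x: no divisor's leading term divides it; move -x to the remainder.
  leading term y: no divisor's leading term divides it; move 1/12y to the remainder.
  leading term 1: no divisor's leading term divides it; move ⅚ to the remainder.
  remainder -x + 1/12y + ⅚ ≠ 0; add g_3 = -x + 1/12y + ⅚ to the basis.

S(f_1,g_3): lcm = xy. S = 1/12y² + 7/12y - 3/2.
  leading term y²: no divisor's leading term divides it; move 1/12y² to the remainder.
  leading term y: no divisor's leading term divides it; move 7/12y to the remainder.
  leading term 1: no divisor's leading term divides it; move -3/2 to the remainder.
  remainder 1/12y² + 7/12y - 3/2 ≠ 0; add g_4 = 1/12y² + 7/12y - 3/2 to the basis.

S(f_2,g_3): lcm = xy. S = x + 1/12y² + ½y - 7/3.
  leading term x: subtract (-1)·g_3 from x + 1/12y² + ½y - 7/3 → 1/12y² + 7/12y - 3/2
  leading term y²: subtract (1)·g_4 from 1/12y² + 7/12y - 3/2 → 0
  remainder 0.

S(f_1,g_4): lcm = xy². S = -7xy + 18x - ¼y² - 3/2y.
  leading term xy: subtract (-⅞)·f_1 from -7xy + 18x - ¼y² - 3/2y → 18x - ¼y² - 13/4y - 21/2
  leading term x: subtract (-18)·g_3 from 18x - ¼y² - 13/4y - 21/2 → -¼y² - 7/4y + 9/2
  leading term y²: subtract (-3)·g_4 from -¼y² - 7/4y + 9/2 → 0
  remainder 0.

S(f_2,g_4): lcm = xy². S = -6xy + 18x - ⅓y² - 7/3y.
  leading term xy: subtract (-¾)·f_1 from -6xy + 18x - ⅓y² - 7/3y → 18x - ⅓y² - 23/6y - 9
  leading term x: subtract (-18)·g_3 from 18x - ⅓y² - 23/6y - 9 → -⅓y² - 7/3y + 6
  leading term y²: subtract (-4)·g_4 from -⅓y² - 7/3y + 6 → 0
  remainder 0.

S(g_3,g_4): leading monomials are coprime, so the S-polynomial reduces to 0 (Buchberger's first criterion).
Every S-polynomial of the final basis reduces to 0, so we have a Gröbner basis.
Inter-reduce: drop elements whose leading term is divisible by another's, tail-reduce, and make monic.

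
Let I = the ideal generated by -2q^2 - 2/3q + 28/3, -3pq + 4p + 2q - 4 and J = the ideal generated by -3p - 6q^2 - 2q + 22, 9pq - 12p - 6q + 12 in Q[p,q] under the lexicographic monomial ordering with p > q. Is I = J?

No, the ideals differ.

For a fixed monomial order, each ideal has a unique reduced Gröbner basis; comparing bases decides equality.
Buchberger on the first generating set:
f_1 = -2q^2 - 2/3q + 28/3, LT = q^2.
f_2 = -3pq + 4p + 2q - 4, LT = pq.

S(f_1,f_2): lcm = pq^2. S = 5/3pq - 14/3p + 2/3q^2 - 4/3q.
  leading term pq: subtract (-5/9)·f_2 from 5/3pq - 14/3p + 2/3q^2 - 4/3q → -22/9p + 2/3q^2 - 2/9q - 20/9
  leading term p: no divisor's leading term divides it; move -22/9p to the remainder.
  leading term q^2: subtract (-1/3)·f_1 from 2/3q^2 - 2/9q - 20/9 → -4/9q + 8/9
  leading term q: no divisor's leading term divides it; move -4/9q to the remainder.
  leading term 1: no divisor's leading term divides it; move 8/9 to the remainder.
  remainder -22/9p - 4/9q + 8/9 ≠ 0; add g_3 = -22/9p - 4/9q + 8/9 to the basis.

The other S-polynomials (S(f_1,g_3), S(f_2,g_3)) all reduce to 0 modulo the current basis, so we have a Gröbner basis.
Inter-reduce: drop elements whose leading term is divisible by another's, tail-reduce, and make monic.
Reduced Gröbner basis: {p + 2/11q - 4/11, q^2 + 1/3q - 14/3}.

Buchberger on the second generating set:
h_1 = -3p - 6q^2 - 2q + 22, LT = p.
h_2 = 9pq - 12p - 6q + 12, LT = pq.

S(h_1,h_2): lcm = pq. S = 4/3p + 2q^3 + 2/3q^2 - 20/3q - 4/3.
  leading term p: subtract (-4/9)·h_1 from 4/3p + 2q^3 + 2/3q^2 - 20/3q - 4/3 → 2q^3 - 2q^2 - 68/9q + 76/9
  leading term q^3: no divisor's leading term divides it; move 2q^3 to the remainder.
  leading term q^2: no divisor's leading term divides it; move -2q^2 to the remainder.
  leading term q: no divisor's leading term divides it; move -68/9q to the remainder.
  leading term 1: no divisor's leading term divides it; move 76/9 to the remainder.
  remainder 2q^3 - 2q^2 - 68/9q + 76/9 ≠ 0; add k_3 = 2q^3 - 2q^2 - 68/9q + 76/9 to the basis.

The other S-polynomials (S(h_1,k_3), S(h_2,k_3)) all reduce to 0 modulo the current basis, so we have a Gröbner basis.
Inter-reduce: drop elements whose leading term is divisible by another's, tail-reduce, and make monic.
Reduced Gröbner basis: {p + 2q^2 + 2/3q - 22/3, q^3 - q^2 - 34/9q + 38/9}.

Since the reduced bases disagree, the two ideals are not the same.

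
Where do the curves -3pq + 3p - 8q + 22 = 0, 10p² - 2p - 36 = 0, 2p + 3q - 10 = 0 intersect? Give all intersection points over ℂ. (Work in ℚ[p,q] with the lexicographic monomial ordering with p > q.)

Compute a lex Gröbner basis by Buchberger's algorithm.
f_1 = -3pq + 3p - 8q + 22, LT = pq.
f_2 = 10p² - 2p - 36, LT = p².
f_3 = 2p + 3q - 10, LT = p.

S(f_1,f_2): lcm = p²q. S = -p² + 43/15pq - 22/3p + 18/5q.
  leading term p²: subtract (-1/10)·f_2 from -p² + 43/15pq - 22/3p + 18/5q → 43/15pq - 113/15p + 18/5q - 18/5
  leading term pq: subtract (-43/45)·f_1 from 43/15pq - 113/15p + 18/5q - 18/5 → -14/3p - 182/45q + 784/45
  leading term p: subtract (-7/3)·f_3 from -14/3p - 182/45q + 784/45 → 133/45q - 266/45
  leading term q: no divisor's leading term divides it; move 133/45q to the remainder.
  leading term 1: no divisor's leading term divides it; move -266/45 to the remainder.
  remainder 133/45q - 266/45 ≠ 0; add h_4 = 133/45q - 266/45 to the basis.

The other S-polynomials (S(f_1,f_3), S(f_2,f_3), S(f_1,h_4), S(f_2,h_4), S(f_3,h_4)) all reduce to 0 modulo the current basis, so we have a Gröbner basis.
Inter-reduce: drop elements whose leading term is divisible by another's, tail-reduce, and make monic.
Reduced Gröbner basis: {p - 2, q - 2}.

The lex basis is triangular: the last element involves only q. Solving q - 2 = 0 gives q ∈ {2}; substituting each value into the earlier elements determines the remaining variables.
  q = 2: the earlier basis element becomes p - 2 = 0, giving p = 2 — point (2, 2).
Check: every point annihilates each of the original generators.

{(2, 2)}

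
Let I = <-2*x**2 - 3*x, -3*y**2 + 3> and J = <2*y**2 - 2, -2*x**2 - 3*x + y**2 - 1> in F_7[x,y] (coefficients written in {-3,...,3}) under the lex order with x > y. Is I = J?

For a fixed monomial order, each ideal has a unique reduced Gröbner basis; comparing bases decides equality.
Buchberger on the first generating set:
f_1 = -2*x**2 - 3*x, LT = x**2.
f_2 = -3*y**2 + 3, LT = y**2.

The S-polynomials (S(f_1,f_2)) all reduce to 0 modulo the current basis, so we have a Gröbner basis.
Inter-reduce: drop elements whose leading term is divisible by another's, tail-reduce, and make monic.
Reduced Gröbner basis: {x**2 - 2*x, y**2 - 1}.

Buchberger on the second generating set:
h_1 = 2*y**2 - 2, LT = y**2.
h_2 = -2*x**2 - 3*x + y**2 - 1, LT = x**2.

The S-polynomials (S(h_1,h_2)) all reduce to 0 modulo the current basis, so we have a Gröbner basis.
Inter-reduce: drop elements whose leading term is divisible by another's, tail-reduce, and make monic.
Reduced Gröbner basis: {x**2 - 2*x, y**2 - 1}.

Same reduced basis, so the two generating sets span the same ideal.

Yes, the ideals are equal.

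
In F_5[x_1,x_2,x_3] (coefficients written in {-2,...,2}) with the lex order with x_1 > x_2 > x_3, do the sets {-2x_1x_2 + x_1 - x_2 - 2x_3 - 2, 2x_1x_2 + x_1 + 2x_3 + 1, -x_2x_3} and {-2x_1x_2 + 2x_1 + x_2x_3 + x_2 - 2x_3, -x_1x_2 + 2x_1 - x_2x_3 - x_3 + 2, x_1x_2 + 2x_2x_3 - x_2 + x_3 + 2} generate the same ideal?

Yes, the ideals are equal.

For a fixed monomial order, each ideal has a unique reduced Gröbner basis; comparing bases decides equality.
Buchberger on the first generating set:
f_1 = -2x_1x_2 + x_1 - x_2 - 2x_3 - 2, LT = x_1x_2.
f_2 = 2x_1x_2 + x_1 + 2x_3 + 1, LT = x_1x_2.
f_3 = -x_2x_3, LT = x_2x_3.

S(f_1,f_2): lcm = x_1x_2. S = -x_1 - 2x_2 - 2.
  leading term x_1: no divisor's leading term divides it; move -x_1 to the remainder.
  leading term x_2: no divisor's leading term divides it; move -2x_2 to the remainder.
  leading term 1: no divisor's leading term divides it; move -2 to the remainder.
  remainder -x_1 - 2x_2 - 2 ≠ 0; add g_4 = -x_1 - 2x_2 - 2 to the basis.

S(f_1,f_3): lcm = x_1x_2x_3. S = 2x_1x_3 - 2x_2x_3 + x_3^2 + x_3.
  leading term x_1x_3: subtract (-2x_3)·g_4 from 2x_1x_3 - 2x_2x_3 + x_3^2 + x_3 → -x_2x_3 + x_3^2 + 2x_3
  leading term x_2x_3: subtract (1)·f_3 from -x_2x_3 + x_3^2 + 2x_3 → x_3^2 + 2x_3
  leading term x_3^2: no divisor's leading term divides it; move x_3^2 to the remainder.
  leading term x_3: no divisor's leading term divides it; move 2x_3 to the remainder.
  remainder x_3^2 + 2x_3 ≠ 0; add g_5 = x_3^2 + 2x_3 to the basis.

S(f_1,g_4): lcm = x_1x_2. S = 2x_1 - 2x_2^2 + x_2 + x_3 + 1.
  leading term x_1: subtract (-2)·g_4 from 2x_1 - 2x_2^2 + x_2 + x_3 + 1 → -2x_2^2 + 2x_2 + x_3 + 2
  leading term x_2^2: no divisor's leading term divides it; move -2x_2^2 to the remainder.
  leading term x_2: no divisor's leading term divides it; move 2x_2 to the remainder.
  leading term x_3: no divisor's leading term divides it; move x_3 to the remainder.
  leading term 1: no divisor's leading term divides it; move 2 to the remainder.
  remainder -2x_2^2 + 2x_2 + x_3 + 2 ≠ 0; add g_6 = -2x_2^2 + 2x_2 + x_3 + 2 to the basis.

The other S-polynomials (S(f_2,f_3), S(f_2,g_4), S(f_3,g_4), S(f_1,g_5), S(f_2,g_5), S(f_3,g_5), S(g_4,g_5), S(f_1,g_6), S(f_2,g_6), S(f_3,g_6), S(g_4,g_6), S(g_5,g_6)) all reduce to 0 modulo the current basis, so we have a Gröbner basis.
Inter-reduce: drop elements whose leading term is divisible by another's, tail-reduce, and make monic.
Reduced Gröbner basis: {x_1 + 2x_2 + 2, x_2^2 - x_2 + 2x_3 - 1, x_2x_3, x_3^2 + 2x_3}.

Buchberger on the second generating set:
h_1 = -2x_1x_2 + 2x_1 + x_2x_3 + x_2 - 2x_3, LT = x_1x_2.
h_2 = -x_1x_2 + 2x_1 - x_2x_3 - x_3 + 2, LT = x_1x_2.
h_3 = x_1x_2 + 2x_2x_3 - x_2 + x_3 + 2, LT = x_1x_2.

S(h_1,h_2): lcm = x_1x_2. S = x_1 + x_2x_3 + 2x_2 + 2.
  leading term x_1: no divisor's leading term divides it; move x_1 to the remainder.
  leading term x_2x_3: no divisor's leading term divides it; move x_2x_3 to the remainder.
  leading term x_2: no divisor's leading term divides it; move 2x_2 to the remainder.
  leading term 1: no divisor's leading term divides it; move 2 to the remainder.
  remainder x_1 + x_2x_3 + 2x_2 + 2 ≠ 0; add k_4 = x_1 + x_2x_3 + 2x_2 + 2 to the basis.

S(h_1,h_3): lcm = x_1x_2. S = -x_1 - 2x_2 - 2.
  leading term x_1: subtract (-1)·k_4 from -x_1 - 2x_2 - 2 → x_2x_3
  leading term x_2x_3: no divisor's leading term divides it; move x_2x_3 to the remainder.
  remainder x_2x_3 ≠ 0; add k_5 = x_2x_3 to the basis.

S(h_1,k_4): lcm = x_1x_2. S = -x_1 - x_2^2x_3 - 2x_2^2 + 2x_2x_3 + x_3.
  leading term x_1: subtract (-1)·k_4 from -x_1 - x_2^2x_3 - 2x_2^2 + 2x_2x_3 + x_3 → -x_2^2x_3 - 2x_2^2 - 2x_2x_3 + 2x_2 + x_3 + 2
  leading term x_2^2x_3: subtract (-x_2)·k_5 from -x_2^2x_3 - 2x_2^2 - 2x_2x_3 + 2x_2 + x_3 + 2 → -2x_2^2 - 2x_2x_3 + 2x_2 + x_3 + 2
  leading term x_2^2: no divisor's leading term divides it; move -2x_2^2 to the remainder.
  leading term x_2x_3: subtract (-2)·k_5 from -2x_2x_3 + 2x_2 + x_3 + 2 → 2x_2 + x_3 + 2
  leading term x_2: no divisor's leading term divides it; move 2x_2 to the remainder.
  leading term x_3: no divisor's leading term divides it; move x_3 to the remainder.
  leading term 1: no divisor's leading term divides it; move 2 to the remainder.
  remainder -2x_2^2 + 2x_2 + x_3 + 2 ≠ 0; add k_6 = -2x_2^2 + 2x_2 + x_3 + 2 to the basis.

S(h_1,k_5): lcm = x_1x_2x_3. S = -x_1x_3 + 2x_2x_3^2 + 2x_2x_3 + x_3^2.
  leading term x_1x_3: subtract (-x_3)·k_4 from -x_1x_3 + 2x_2x_3^2 + 2x_2x_3 + x_3^2 → -2x_2x_3^2 - x_2x_3 + x_3^2 + 2x_3
  leading term x_2x_3^2: subtract (-2x_3)·k_5 from -2x_2x_3^2 - x_2x_3 + x_3^2 + 2x_3 → -x_2x_3 + x_3^2 + 2x_3
  leading term x_2x_3: subtract (-1)·k_5 from -x_2x_3 + x_3^2 + 2x_3 → x_3^2 + 2x_3
  leading term x_3^2: no divisor's leading term divides it; move x_3^2 to the remainder.
  leading term x_3: no divisor's leading term divides it; move 2x_3 to the remainder.
  remainder x_3^2 + 2x_3 ≠ 0; add k_7 = x_3^2 + 2x_3 to the basis.

The other S-polynomials (S(h_2,h_3), S(h_2,k_4), S(h_3,k_4), S(h_2,k_5), S(h_3,k_5), S(k_4,k_5), S(h_1,k_6), S(h_2,k_6), S(h_3,k_6), S(k_4,k_6), S(k_5,k_6), S(h_1,k_7), S(h_2,k_7), S(h_3,k_7), S(k_4,k_7), S(k_5,k_7), S(k_6,k_7)) all reduce to 0 modulo the current basis, so we have a Gröbner basis.
Inter-reduce: drop elements whose leading term is divisible by another's, tail-reduce, and make monic.
Reduced Gröbner basis: {x_1 + 2x_2 + 2, x_2^2 - x_2 + 2x_3 - 1, x_2x_3, x_3^2 + 2x_3}.

The two bases agree; hence the ideals are identical.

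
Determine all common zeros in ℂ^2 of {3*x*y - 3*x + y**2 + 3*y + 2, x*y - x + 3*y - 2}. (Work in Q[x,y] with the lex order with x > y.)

Compute a lex Gröbner basis by Buchberger's algorithm.
f_1 = 3*x*y - 3*x + y**2 + 3*y + 2, LT = x*y.
f_2 = x*y - x + 3*y - 2, LT = x*y.

S(f_1,f_2): lcm = x*y. S = 1/3*y**2 - 2*y + 8/3.
  leading term y**2: no divisor's leading term divides it; move 1/3*y**2 to the remainder.
  leading term y: no divisor's leading term divides it; move -2*y to the remainder.
  leading term 1: no divisor's leading term divides it; move 8/3 to the remainder.
  remainder 1/3*y**2 - 2*y + 8/3 ≠ 0; add h_3 = 1/3*y**2 - 2*y + 8/3 to the basis.

S(f_1,h_3): lcm = x*y**2. S = 5*x*y - 8*x + 1/3*y**3 + y**2 + 2/3*y.
  leading term x*y: subtract (5/3)·f_1 from 5*x*y - 8*x + 1/3*y**3 + y**2 + 2/3*y → -3*x + 1/3*y**3 - 2/3*y**2 - 13/3*y - 10/3
  leading term x: no divisor's leading term divides it; move -3*x to the remainder.
  leading term y**3: subtract (y)·h_3 from 1/3*y**3 - 2/3*y**2 - 13/3*y - 10/3 → 4/3*y**2 - 7*y - 10/3
  leading term y**2: subtract (4)·h_3 from 4/3*y**2 - 7*y - 10/3 → y - 14
  leading term y: no divisor's leading term divides it; move y to the remainder.
  leading term 1: no divisor's leading term divides it; move -14 to the remainder.
  remainder -3*x + y - 14 ≠ 0; add h_4 = -3*x + y - 14 to the basis.

The other S-polynomials (S(f_2,h_3), S(f_1,h_4), S(f_2,h_4), S(h_3,h_4)) all reduce to 0 modulo the current basis, so we have a Gröbner basis.
Inter-reduce: drop elements whose leading term is divisible by another's, tail-reduce, and make monic.
Reduced Gröbner basis: {x - 1/3*y + 14/3, y**2 - 6*y + 8}.

Elimination: the polynomial y**2 - 6*y + 8 lies in the elimination ideal for y, so y ∈ {2, 4}. For each such y, the remaining basis elements (now univariate) give the rest of the solution.
  y = 2: the earlier basis element becomes x + 4 = 0, giving x = -4 — point (-4, 2).
  y = 4: the earlier basis element becomes x + 10/3 = 0, giving x = -10/3 — point (-10/3, 4).

{(-4, 2), (-10/3, 4)}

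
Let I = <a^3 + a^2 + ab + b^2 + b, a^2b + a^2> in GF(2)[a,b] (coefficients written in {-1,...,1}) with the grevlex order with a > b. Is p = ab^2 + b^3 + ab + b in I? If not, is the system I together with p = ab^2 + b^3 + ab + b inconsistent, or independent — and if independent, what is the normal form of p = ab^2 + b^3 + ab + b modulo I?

First compute the reduced Gröbner basis of I by Buchberger's algorithm.
f_1 = a^3 + a^2 + ab + b^2 + b, LT = a^3.
f_2 = a^2b + a^2, LT = a^2b.

S(f_1,f_2): lcm = a^3b. S = a^3 + a^2b + ab^2 + b^3 + b^2.
  leading term a^3: subtract (1)·f_1 from a^3 + a^2b + ab^2 + b^3 + b^2 → a^2b + ab^2 + b^3 + a^2 + ab + b
  leading term a^2b: subtract (1)·f_2 from a^2b + ab^2 + b^3 + a^2 + ab + b → ab^2 + b^3 + ab + b
  leading term ab^2: no divisor's leading term divides it; move ab^2 to the remainder.
  leading term b^3: no divisor's leading term divides it; move b^3 to the remainder.
  leading term ab: no divisor's leading term divides it; move ab to the remainder.
  leading term b: no divisor's leading term divides it; move b to the remainder.
  remainder ab^2 + b^3 + ab + b ≠ 0; add h_3 = ab^2 + b^3 + ab + b to the basis.

S(f_1,h_3): lcm = a^3b^2. S = a^2b^3 + a^3b + a^2b^2 + ab^3 + b^4 + a^2b + b^3.
  leading term a^2b^3: subtract (b^2)·f_2 from a^2b^3 + a^3b + a^2b^2 + ab^3 + b^4 + a^2b + b^3 → a^3b + ab^3 + b^4 + a^2b + b^3
  leading term a^3b: subtract (b)·f_1 from a^3b + ab^3 + b^4 + a^2b + b^3 → ab^3 + b^4 + ab^2 + b^2
  leading term ab^3: subtract (b)·h_3 from ab^3 + b^4 + ab^2 + b^2 → 0
  remainder 0.

S(f_2,h_3): lcm = a^2b^2. S = ab^3 + ab.
  leading term ab^3: subtract (b)·h_3 from ab^3 + ab → b^4 + ab^2 + ab + b^2
  leading term b^4: no divisor's leading term divides it; move b^4 to the remainder.
  leading term ab^2: subtract (1)·h_3 from ab^2 + ab + b^2 → b^3 + b^2 + b
  leading term b^3: no divisor's leading term divides it; move b^3 to the remainder.
  leading term b^2: no divisor's leading term divides it; move b^2 to the remainder.
  leading term b: no divisor's leading term divides it; move b to the remainder.
  remainder b^4 + b^3 + b^2 + b ≠ 0; add h_4 = b^4 + b^3 + b^2 + b to the basis.

S(f_1,h_4): leading monomials are coprime, so the S-polynomial reduces to 0 (Buchberger's first criterion).
S(f_2,h_4): lcm = a^2b^4. S = a^2b^2 + a^2b.
  leading term a^2b^2: subtract (b)·f_2 from a^2b^2 + a^2b → 0
  remainder 0.

S(h_3,h_4): lcm = ab^4. S = b^5 + ab^2 + b^3 + ab.
  leading term b^5: subtract (b)·h_4 from b^5 + ab^2 + b^3 + ab → b^4 + ab^2 + ab + b^2
  leading term b^4: subtract (1)·h_4 from b^4 + ab^2 + ab + b^2 → ab^2 + b^3 + ab + b
  leading term ab^2: subtract (1)·h_3 from ab^2 + b^3 + ab + b → 0
  remainder 0.

Every S-polynomial of the final basis reduces to 0, so we have a Gröbner basis.
Inter-reduce: drop elements whose leading term is divisible by another's, tail-reduce, and make monic.
Reduced Gröbner basis: {b^4 + b^3 + b^2 + b, a^3 + a^2 + ab + b^2 + b, a^2b + a^2, ab^2 + b^3 + ab + b}.
Label its elements g_1 = b^4 + b^3 + b^2 + b, g_2 = a^3 + a^2 + ab + b^2 + b, g_3 = a^2b + a^2, g_4 = ab^2 + b^3 + ab + b.

Reduce p = ab^2 + b^3 + ab + b modulo G:
  leading term ab^2: subtract (1)·g_4 from ab^2 + b^3 + ab + b → 0
  normal form = 0.
Since the normal form is 0, p ∈ I.

Ideal membership is decidable via reduction modulo a Gröbner basis.

ab^2 + b^3 + ab + b lies in I (it reduces to 0).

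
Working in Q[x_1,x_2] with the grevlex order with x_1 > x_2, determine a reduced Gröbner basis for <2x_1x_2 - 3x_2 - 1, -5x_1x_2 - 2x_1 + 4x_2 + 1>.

G = {x_2^2 + 9/7x_2 + 2/7, x_1 + 7/4x_2 + 3/4}

f_1 = 2x_1x_2 - 3x_2 - 1, LT = x_1x_2.
f_2 = -5x_1x_2 - 2x_1 + 4x_2 + 1, LT = x_1x_2.

S(f_1,f_2): lcm = x_1x_2. S = -2/5x_1 - 7/10x_2 - 3/10.
  reduce S modulo (f_1, f_2):
  remainder -2/5x_1 - 7/10x_2 - 3/10 ≠ 0; add g_3 = -2/5x_1 - 7/10x_2 - 3/10 to the basis.

S(f_1,g_3): lcm = x_1x_2. S = -7/4x_2^2 - 9/4x_2 - 1/2.
  reduce S modulo (f_1, f_2, g_3):
  remainder -7/4x_2^2 - 9/4x_2 - 1/2 ≠ 0; add g_4 = -7/4x_2^2 - 9/4x_2 - 1/2 to the basis.

The other S-polynomials (S(f_2,g_3), S(f_1,g_4), S(f_2,g_4), S(g_3,g_4)) all reduce to 0 modulo the current basis, so we have a Gröbner basis.
Inter-reduce: drop elements whose leading term is divisible by another's, tail-reduce, and make monic.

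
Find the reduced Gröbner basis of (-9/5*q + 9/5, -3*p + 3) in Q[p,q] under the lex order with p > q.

G = {p - 1, q - 1}

The reduced Gröbner basis is the canonical form of the ideal for this ordering.

f_1 = -9/5*q + 9/5, LT = q.
f_2 = -3*p + 3, LT = p.

The S-polynomials (S(f_1,f_2)) all reduce to 0 modulo the current basis, so we have a Gröbner basis.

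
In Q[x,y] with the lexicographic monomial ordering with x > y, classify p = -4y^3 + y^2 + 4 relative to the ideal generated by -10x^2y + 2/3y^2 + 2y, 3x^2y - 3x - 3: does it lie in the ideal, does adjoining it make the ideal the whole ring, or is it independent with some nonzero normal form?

First compute the reduced Gröbner basis of I by Buchberger's algorithm.
f_1 = -10x^2y + 2/3y^2 + 2y, LT = x^2y.
f_2 = 3x^2y - 3x - 3, LT = x^2y.

S(f_1,f_2): lcm = x^2y. S = x - 1/15y^2 - 1/5y + 1.
  leading term x: no divisor's leading term divides it; move x to the remainder.
  leading term y^2: no divisor's leading term divides it; move -1/15y^2 to the remainder.
  leading term y: no divisor's leading term divides it; move -1/5y to the remainder.
  leading term 1: no divisor's leading term divides it; move 1 to the remainder.
  remainder x - 1/15y^2 - 1/5y + 1 ≠ 0; add h_3 = x - 1/15y^2 - 1/5y + 1 to the basis.

S(f_1,h_3): lcm = x^2y. S = 1/15xy^3 + 1/5xy^2 - xy - 1/15y^2 - 1/5y.
  leading term xy^3: subtract (1/15y^3)·h_3 from 1/15xy^3 + 1/5xy^2 - xy - 1/15y^2 - 1/5y → 1/5xy^2 - xy + 1/225y^5 + 1/75y^4 - 1/15y^3 - 1/15y^2 - 1/5y
  leading term xy^2: subtract (1/5y^2)·h_3 from 1/5xy^2 - xy + 1/225y^5 + 1/75y^4 - 1/15y^3 - 1/15y^2 - 1/5y → -xy + 1/225y^5 + 2/75y^4 - 2/75y^3 - 4/15y^2 - 1/5y
  leading term xy: subtract (-y)·h_3 from -xy + 1/225y^5 + 2/75y^4 - 2/75y^3 - 4/15y^2 - 1/5y → 1/225y^5 + 2/75y^4 - 7/75y^3 - 7/15y^2 + 4/5y
  leading term y^5: no divisor's leading term divides it; move 1/225y^5 to the remainder.
  leading term y^4: no divisor's leading term divides it; move 2/75y^4 to the remainder.
  leading term y^3: no divisor's leading term divides it; move -7/75y^3 to the remainder.
  leading term y^2: no divisor's leading term divides it; move -7/15y^2 to the remainder.
  leading term y: no divisor's leading term divides it; move 4/5y to the remainder.
  remainder 1/225y^5 + 2/75y^4 - 7/75y^3 - 7/15y^2 + 4/5y ≠ 0; add h_4 = 1/225y^5 + 2/75y^4 - 7/75y^3 - 7/15y^2 + 4/5y to the basis.

The other S-polynomials (S(f_2,h_3), S(f_1,h_4), S(f_2,h_4), S(h_3,h_4)) all reduce to 0 modulo the current basis, so we have a Gröbner basis.
Inter-reduce: drop elements whose leading term is divisible by another's, tail-reduce, and make monic.
Reduced Gröbner basis: {x - 1/15y^2 - 1/5y + 1, y^5 + 6y^4 - 21y^3 - 105y^2 + 180y}.
Label its elements g_1 = x - 1/15y^2 - 1/5y + 1, g_2 = y^5 + 6y^4 - 21y^3 - 105y^2 + 180y.

Reduce p = -4y^3 + y^2 + 4 modulo G:
  leading term y^3: no divisor's leading term divides it; move -4y^3 to the remainder.
  leading term y^2: no divisor's leading term divides it; move y^2 to the remainder.
  leading term 1: no divisor's leading term divides it; move 4 to the remainder.
  normal form = -4y^3 + y^2 + 4.
The normal form is nonzero, so p ∉ I. Since p minus its normal form lies in I, I + (p) = I + (r) where r = -4y^3 + y^2 + 4; decide whether this ideal is the whole ring.
Run Buchberger on G together with r (pairs among the g_i already reduce to 0 since G is a Gröbner basis):
g_1 = x - 1/15y^2 - 1/5y + 1, LT = x.
g_2 = y^5 + 6y^4 - 21y^3 - 105y^2 + 180y, LT = y^5.
r = -4y^3 + y^2 + 4, LT = y^3.

S(g_2,r): lcm = y^5. S = 25/4y^4 - 21y^3 - 104y^2 + 180y.
  leading term y^4: subtract (-25/16y)·r from 25/4y^4 - 21y^3 - 104y^2 + 180y → -311/16y^3 - 104y^2 + 745/4y
  leading term y^3: subtract (311/64)·r from -311/16y^3 - 104y^2 + 745/4y → -6967/64y^2 + 745/4y - 311/16
  leading term y^2: no divisor's leading term divides it; move -6967/64y^2 to the remainder.
  leading term y: no divisor's leading term divides it; move 745/4y to the remainder.
  leading term 1: no divisor's leading term divides it; move -311/16 to the remainder.
  remainder -6967/64y^2 + 745/4y - 311/16 ≠ 0; add m_4 = -6967/64y^2 + 745/4y - 311/16 to the basis.

S(g_2,m_4): lcm = y^5. S = 53722/6967y^4 - 147551/6967y^3 - 105y^2 + 180y.
  leading term y^4: subtract (-26861/13934y)·r from 53722/6967y^4 - 147551/6967y^3 - 105y^2 + 180y → -268241/13934y^3 - 105y^2 + 1307782/6967y
  leading term y^3: subtract (268241/55736)·r from -268241/13934y^3 - 105y^2 + 1307782/6967y → -6120521/55736y^2 + 1307782/6967y - 268241/13934
  leading term y^2: subtract (48964168/48539089)·m_4 from -6120521/55736y^2 + 1307782/6967y - 268241/13934 → -8259096/48539089y + 17323492/48539089
  leading term y: no divisor's leading term divides it; move -8259096/48539089y to the remainder.
  leading term 1: no divisor's leading term divides it; move 17323492/48539089 to the remainder.
  remainder -8259096/48539089y + 17323492/48539089 ≠ 0; add m_5 = -8259096/48539089y + 17323492/48539089 to the basis.

S(r,m_4): lcm = y^3. S = 40713/27868y^2 - 1244/6967y - 1.
  leading term y^2: subtract (-651408/48539089)·m_4 from 40713/27868y^2 - 1244/6967y - 1 → 112657792/48539089y - 61200832/48539089
  leading term y: subtract (-14082224/1032387)·m_5 from 112657792/48539089y - 61200832/48539089 → 25946655872/7192640229
  leading term 1: no divisor's leading term divides it; move 25946655872/7192640229 to the remainder.
  remainder 25946655872/7192640229 ≠ 0; add m_6 = 25946655872/7192640229 to the basis.

The other S-polynomials (S(g_1,g_2), S(g_1,r), S(g_1,m_4), S(g_1,m_5), S(g_2,m_5), S(r,m_5), S(m_4,m_5), S(g_1,m_6), S(g_2,m_6), S(r,m_6), S(m_4,m_6), S(m_5,m_6)) all reduce to 0 modulo the current basis, so we have a Gröbner basis.
Inter-reduce: drop elements whose leading term is divisible by another's, tail-reduce, and make monic.
Reduced Gröbner basis: {1}.
The reduced Gröbner basis of I + (p) is {1}: the ideal is the whole ring, so the enlarged system has no common solution — adjoining p is inconsistent.

Ideal membership is decidable via reduction modulo a Gröbner basis.

Adjoining -4y^3 + y^2 + 4 makes the ideal the whole ring: the system is inconsistent.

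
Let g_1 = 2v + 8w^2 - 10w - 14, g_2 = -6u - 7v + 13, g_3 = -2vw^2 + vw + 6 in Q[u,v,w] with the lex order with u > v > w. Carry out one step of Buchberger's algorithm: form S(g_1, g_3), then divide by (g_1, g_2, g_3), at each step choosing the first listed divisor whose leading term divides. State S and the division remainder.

lcm(LM(g_1), LM(g_3)) = vw^2.
S = (lcm/LT(g_1))·g_1 − (lcm/LT(g_3))·g_3 = 1/2vw + 4w^4 - 5w^3 - 7w^2 + 3.
Reduce S modulo (g_1, g_2, g_3) in that order:
  leading term vw: subtract (1/4w)·g_1 from 1/2vw + 4w^4 - 5w^3 - 7w^2 + 3 → 4w^4 - 7w^3 - 9/2w^2 + 7/2w + 3
  leading term w^4: no divisor's leading term divides it; move 4w^4 to the remainder.
  leading term w^3: no divisor's leading term divides it; move -7w^3 to the remainder.
  leading term w^2: no divisor's leading term divides it; move -9/2w^2 to the remainder.
  leading term w: no divisor's leading term divides it; move 7/2w to the remainder.
  leading term 1: no divisor's leading term divides it; move 3 to the remainder.
The remainder 4w^4 - 7w^3 - 9/2w^2 + 7/2w + 3 is nonzero, so it would be added as the next basis element.

S(g_1, g_3) = 1/2vw + 4w^4 - 5w^3 - 7w^2 + 3; remainder on division = 4w^4 - 7w^3 - 9/2w^2 + 7/2w + 3.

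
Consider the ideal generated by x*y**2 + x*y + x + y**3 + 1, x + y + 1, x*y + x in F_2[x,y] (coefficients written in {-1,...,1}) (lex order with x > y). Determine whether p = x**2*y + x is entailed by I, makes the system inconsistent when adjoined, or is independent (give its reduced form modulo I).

x**2*y + x is independent of I; its normal form modulo I is y + 1.

First compute the reduced Gröbner basis of I by Buchberger's algorithm.
f_1 = x*y**2 + x*y + x + y**3 + 1, LT = x*y**2.
f_2 = x + y + 1, LT = x.
f_3 = x*y + x, LT = x*y.

S(f_1,f_3): lcm = x*y**2. S = x + y**3 + 1.
  reduce S modulo (f_1, f_2, f_3):
  remainder y**3 + y ≠ 0; add h_4 = y**3 + y to the basis.

S(f_2,f_3): lcm = x*y. S = x + y**2 + y.
  reduce S modulo (f_1, f_2, f_3, h_4):
  remainder y**2 + 1 ≠ 0; add h_5 = y**2 + 1 to the basis.

The other S-polynomials (S(f_1,f_2), S(f_1,h_4), S(f_2,h_4), S(f_3,h_4), S(f_1,h_5), S(f_2,h_5), S(f_3,h_5), S(h_4,h_5)) all reduce to 0 modulo the current basis, so we have a Gröbner basis.
Inter-reduce: drop elements whose leading term is divisible by another's, tail-reduce, and make monic.
Reduced Gröbner basis: {x + y + 1, y**2 + 1}.
Label its elements g_1 = x + y + 1, g_2 = y**2 + 1.

Reduce p = x**2*y + x modulo G:
  leading term x**2*y: subtract (x*y)·g_1 from x**2*y + x → x*y**2 + x*y + x
  leading term x*y**2: subtract (y**2)·g_1 from x*y**2 + x*y + x → x*y + x + y**3 + y**2
  leading term x*y: subtract (y)·g_1 from x*y + x + y**3 + y**2 → x + y**3 + y
  leading term x: subtract (1)·g_1 from x + y**3 + y → y**3 + 1
  leading term y**3: subtract (y)·g_2 from y**3 + 1 → y + 1
  leading term y: no divisor's leading term divides it; move y to the remainder.
  leading term 1: no divisor's leading term divides it; move 1 to the remainder.
  normal form = y + 1.
The normal form is nonzero, so p ∉ I. Since p minus its normal form lies in I, I + (p) = I + (r) where r = y + 1; decide whether this ideal is the whole ring.
Run Buchberger on G together with r (pairs among the g_i already reduce to 0 since G is a Gröbner basis):
g_1 = x + y + 1, LT = x.
g_2 = y**2 + 1, LT = y**2.
r = y + 1, LT = y.

The S-polynomials (S(g_1,g_2), S(g_1,r), S(g_2,r)) all reduce to 0 modulo the current basis, so we have a Gröbner basis.
Inter-reduce: drop elements whose leading term is divisible by another's, tail-reduce, and make monic.
Reduced Gröbner basis: {x, y + 1}.
The reduced Gröbner basis of I + (p) is {x, y + 1} ≠ {1}, a proper ideal, so the enlarged system stays consistent: p is independent of I, with normal form y + 1.

Ideal membership is decidable via reduction modulo a Gröbner basis.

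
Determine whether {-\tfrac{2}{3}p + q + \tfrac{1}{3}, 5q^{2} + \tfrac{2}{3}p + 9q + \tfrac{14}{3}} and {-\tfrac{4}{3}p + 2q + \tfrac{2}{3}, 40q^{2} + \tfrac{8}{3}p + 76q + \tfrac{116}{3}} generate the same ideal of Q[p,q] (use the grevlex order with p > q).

Yes, the ideals are equal.

For a fixed monomial order, each ideal has a unique reduced Gröbner basis; comparing bases decides equality.
Buchberger on the first generating set:
f_1 = -\tfrac{2}{3}p + q + \tfrac{1}{3}, LT = p.
f_2 = 5q^{2} + \tfrac{2}{3}p + 9q + \tfrac{14}{3}, LT = q^{2}.

S(f_1,f_2): leading monomials are coprime, so the S-polynomial reduces to 0 (Buchberger's first criterion).
Every S-polynomial of the final basis reduces to 0, so we have a Gröbner basis.
Inter-reduce: drop elements whose leading term is divisible by another's, tail-reduce, and make monic.
Reduced Gröbner basis: {q^{2} + 2q + 1, p - \tfrac{3}{2}q - \tfrac{1}{2}}.

Buchberger on the second generating set:
h_1 = -\tfrac{4}{3}p + 2q + \tfrac{2}{3}, LT = p.
h_2 = 40q^{2} + \tfrac{8}{3}p + 76q + \tfrac{116}{3}, LT = q^{2}.

S(h_1,h_2): leading monomials are coprime, so the S-polynomial reduces to 0 (Buchberger's first criterion).
Every S-polynomial of the final basis reduces to 0, so we have a Gröbner basis.
Inter-reduce: drop elements whose leading term is divisible by another's, tail-reduce, and make monic.
Reduced Gröbner basis: {q^{2} + 2q + 1, p - \tfrac{3}{2}q - \tfrac{1}{2}}.

The two bases agree; hence the ideals are identical.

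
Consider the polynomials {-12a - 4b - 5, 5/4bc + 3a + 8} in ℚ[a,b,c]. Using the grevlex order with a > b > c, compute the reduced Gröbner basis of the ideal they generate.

G = {bc - ⅘b + 27/5, a + ⅓b + 5/12}

f_1 = -12a - 4b - 5, LT = a.
f_2 = 5/4bc + 3a + 8, LT = bc.

The S-polynomials (S(f_1,f_2)) all reduce to 0 modulo the current basis, so we have a Gröbner basis.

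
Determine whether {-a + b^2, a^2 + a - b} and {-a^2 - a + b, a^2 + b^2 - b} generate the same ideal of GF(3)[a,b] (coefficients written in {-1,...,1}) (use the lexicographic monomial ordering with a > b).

Yes, the ideals are equal.

Since reduced Gröbner bases are canonical representatives of ideals under a given ordering, it suffices to compute and compare them.
Buchberger on the first generating set:
f_1 = -a + b^2, LT = a.
f_2 = a^2 + a - b, LT = a^2.

S(f_1,f_2): lcm = a^2. S = -ab^2 - a + b.
  leading term ab^2: subtract (b^2)·f_1 from -ab^2 - a + b → -a - b^4 + b
  leading term a: subtract (1)·f_1 from -a - b^4 + b → -b^4 - b^2 + b
  leading term b^4: no divisor's leading term divides it; move -b^4 to the remainder.
  leading term b^2: no divisor's leading term divides it; move -b^2 to the remainder.
  leading term b: no divisor's leading term divides it; move b to the remainder.
  remainder -b^4 - b^2 + b ≠ 0; add g_3 = -b^4 - b^2 + b to the basis.

The other S-polynomials (S(f_1,g_3), S(f_2,g_3)) all reduce to 0 modulo the current basis, so we have a Gröbner basis.
Inter-reduce: drop elements whose leading term is divisible by another's, tail-reduce, and make monic.
Reduced Gröbner basis: {a - b^2, b^4 + b^2 - b}.

Buchberger on the second generating set:
h_1 = -a^2 - a + b, LT = a^2.
h_2 = a^2 + b^2 - b, LT = a^2.

S(h_1,h_2): lcm = a^2. S = a - b^2.
  leading term a: no divisor's leading term divides it; move a to the remainder.
  leading term b^2: no divisor's leading term divides it; move -b^2 to the remainder.
  remainder a - b^2 ≠ 0; add k_3 = a - b^2 to the basis.

S(h_1,k_3): lcm = a^2. S = ab^2 + a - b.
  leading term ab^2: subtract (b^2)·k_3 from ab^2 + a - b → a + b^4 - b
  leading term a: subtract (1)·k_3 from a + b^4 - b → b^4 + b^2 - b
  leading term b^4: no divisor's leading term divides it; move b^4 to the remainder.
  leading term b^2: no divisor's leading term divides it; move b^2 to the remainder.
  leading term b: no divisor's leading term divides it; move -b to the remainder.
  remainder b^4 + b^2 - b ≠ 0; add k_4 = b^4 + b^2 - b to the basis.

The other S-polynomials (S(h_2,k_3), S(h_1,k_4), S(h_2,k_4), S(k_3,k_4)) all reduce to 0 modulo the current basis, so we have a Gröbner basis.
Inter-reduce: drop elements whose leading term is divisible by another's, tail-reduce, and make monic.
Reduced Gröbner basis: {a - b^2, b^4 + b^2 - b}.

Same reduced basis, so the two generating sets span the same ideal.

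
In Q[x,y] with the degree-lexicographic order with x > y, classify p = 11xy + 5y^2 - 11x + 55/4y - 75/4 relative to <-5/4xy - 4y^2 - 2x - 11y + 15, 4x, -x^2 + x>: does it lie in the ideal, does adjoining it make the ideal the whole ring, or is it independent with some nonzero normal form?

11xy + 5y^2 - 11x + 55/4y - 75/4 lies in I (it reduces to 0).

First compute the reduced Gröbner basis of I by Buchberger's algorithm.
f_1 = -5/4xy - 4y^2 - 2x - 11y + 15, LT = xy.
f_2 = 4x, LT = x.
f_3 = -x^2 + x, LT = x^2.

S(f_1,f_2): lcm = xy. S = 16/5y^2 + 8/5x + 44/5y - 12.
  reduce S modulo (f_1, f_2, f_3):
  remainder 16/5y^2 + 44/5y - 12 ≠ 0; add h_4 = 16/5y^2 + 44/5y - 12 to the basis.

The other S-polynomials (S(f_1,f_3), S(f_2,f_3), S(f_1,h_4), S(f_2,h_4), S(f_3,h_4)) all reduce to 0 modulo the current basis, so we have a Gröbner basis.
Inter-reduce: drop elements whose leading term is divisible by another's, tail-reduce, and make monic.
Reduced Gröbner basis: {y^2 + 11/4y - 15/4, x}.
Label its elements g_1 = y^2 + 11/4y - 15/4, g_2 = x.

Reduce p = 11xy + 5y^2 - 11x + 55/4y - 75/4 modulo G:
  leading term xy: subtract (11y)·g_2 from 11xy + 5y^2 - 11x + 55/4y - 75/4 → 5y^2 - 11x + 55/4y - 75/4
  leading term y^2: subtract (5)·g_1 from 5y^2 - 11x + 55/4y - 75/4 → -11x
  leading term x: subtract (-11)·g_2 from -11x → 0
  normal form = 0.
Since the normal form is 0, p ∈ I.

The remainder on division by a Gröbner basis is unique — it is the normal form.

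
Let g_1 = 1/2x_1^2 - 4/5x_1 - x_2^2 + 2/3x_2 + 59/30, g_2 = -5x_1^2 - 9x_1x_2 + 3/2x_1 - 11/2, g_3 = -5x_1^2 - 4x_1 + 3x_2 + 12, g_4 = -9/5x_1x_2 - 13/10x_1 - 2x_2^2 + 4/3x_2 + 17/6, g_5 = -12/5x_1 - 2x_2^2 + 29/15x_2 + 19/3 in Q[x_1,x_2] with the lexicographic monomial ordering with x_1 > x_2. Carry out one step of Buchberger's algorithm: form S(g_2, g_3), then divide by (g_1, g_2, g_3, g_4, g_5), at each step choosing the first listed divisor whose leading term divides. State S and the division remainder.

lcm(LM(g_2), LM(g_3)) = x_1^2.
S = (lcm/LT(g_2))·g_2 − (lcm/LT(g_3))·g_3 = 9/5x_1x_2 - 11/10x_1 + 3/5x_2 + 7/2.
Reduce S modulo (g_1, g_2, g_3, g_4, g_5) in that order:
  leading term x_1x_2: subtract (-1)·g_4 from 9/5x_1x_2 - 11/10x_1 + 3/5x_2 + 7/2 → -12/5x_1 - 2x_2^2 + 29/15x_2 + 19/3
  leading term x_1: subtract (1)·g_5 from -12/5x_1 - 2x_2^2 + 29/15x_2 + 19/3 → 0
The remainder is 0, so this S-polynomial contributes no new basis element.

S(g_2, g_3) = 9/5x_1x_2 - 11/10x_1 + 3/5x_2 + 7/2; remainder on division = 0.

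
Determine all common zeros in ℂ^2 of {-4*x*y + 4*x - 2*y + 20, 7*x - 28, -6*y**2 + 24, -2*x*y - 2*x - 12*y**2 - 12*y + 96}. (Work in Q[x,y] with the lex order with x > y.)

{(4, 2)}

Compute a lex Gröbner basis by Buchberger's algorithm.
f_1 = -4*x*y + 4*x - 2*y + 20, LT = x*y.
f_2 = 7*x - 28, LT = x.
f_3 = -6*y**2 + 24, LT = y**2.
f_4 = -2*x*y - 2*x - 12*y**2 - 12*y + 96, LT = x*y.

S(f_1,f_2): lcm = x*y. S = -x + 9/2*y - 5.
  reduce S modulo (f_1, f_2, f_3, f_4):
  remainder 9/2*y - 9 ≠ 0; add h_5 = 9/2*y - 9 to the basis.

The other S-polynomials (S(f_1,f_3), S(f_1,f_4), S(f_2,f_3), S(f_2,f_4), S(f_3,f_4), S(f_1,h_5), S(f_2,h_5), S(f_3,h_5), S(f_4,h_5)) all reduce to 0 modulo the current basis, so we have a Gröbner basis.
Inter-reduce: drop elements whose leading term is divisible by another's, tail-reduce, and make monic.
Reduced Gröbner basis: {x - 4, y - 2}.

A lex Gröbner basis eliminates variables successively. Here y - 2 depends only on y, with roots {2}; lifting each root through the earlier basis elements recovers the full solutions.
  y = 2: the earlier basis element becomes x - 4 = 0, giving x = 4 — point (4, 2).
This is the nonlinear analogue of row-reducing a linear system.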